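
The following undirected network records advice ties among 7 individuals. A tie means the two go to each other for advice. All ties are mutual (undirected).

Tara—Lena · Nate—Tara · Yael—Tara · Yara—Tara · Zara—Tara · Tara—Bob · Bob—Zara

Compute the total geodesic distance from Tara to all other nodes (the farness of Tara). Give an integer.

Distances from Tara: Bob:1, Lena:1, Nate:1, Yael:1, Yara:1, Zara:1.
Sum = 1 + 1 + 1 + 1 + 1 + 1 = 6.

6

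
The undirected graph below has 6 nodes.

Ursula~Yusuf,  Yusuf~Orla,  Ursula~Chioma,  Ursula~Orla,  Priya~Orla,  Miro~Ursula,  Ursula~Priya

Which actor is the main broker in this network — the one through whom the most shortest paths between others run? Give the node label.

Unnormalized betweenness of each node: Chioma:0, Miro:0, Orla:1/2, Priya:0, Ursula:15/2, Yusuf:0.
Ursula has the largest value, 15/2, making it the main broker — the node through which the most shortest paths run.

Ursula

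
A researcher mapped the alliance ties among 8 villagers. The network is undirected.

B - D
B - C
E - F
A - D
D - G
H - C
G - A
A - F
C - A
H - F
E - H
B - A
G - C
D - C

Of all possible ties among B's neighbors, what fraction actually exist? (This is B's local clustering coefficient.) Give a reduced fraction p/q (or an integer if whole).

B's neighbors: A, C, and D (k = 3).
Possible neighbor pairs: C(3,2) = 3. Edges among them: A–C, A–D, C–D → e = 3.
Clustering(B) = 3/3 = 1.

1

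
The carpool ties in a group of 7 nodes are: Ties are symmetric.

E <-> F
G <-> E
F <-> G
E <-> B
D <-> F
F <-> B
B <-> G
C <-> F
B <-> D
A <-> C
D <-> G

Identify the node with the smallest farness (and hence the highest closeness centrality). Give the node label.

F

Farness (sum of distances to all others) for each node — A:15, B:9, C:10, D:10, E:10, F:7, G:9.
The smallest farness is 7, for F, so F has the highest closeness.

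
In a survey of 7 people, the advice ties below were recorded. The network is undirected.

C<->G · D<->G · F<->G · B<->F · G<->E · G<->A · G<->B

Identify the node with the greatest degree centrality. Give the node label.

G

Degrees — A:1, B:2, C:1, D:1, E:1, F:2, G:6.
The maximum is 6, attained only by G.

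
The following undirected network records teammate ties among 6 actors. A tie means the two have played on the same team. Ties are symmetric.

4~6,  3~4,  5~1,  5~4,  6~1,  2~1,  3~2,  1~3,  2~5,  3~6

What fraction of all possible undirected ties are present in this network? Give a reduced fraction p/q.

There are 10 edges and 6 nodes, so the maximum possible is C(6,2) = 15.
Density = 10/15 = 2/3.

2/3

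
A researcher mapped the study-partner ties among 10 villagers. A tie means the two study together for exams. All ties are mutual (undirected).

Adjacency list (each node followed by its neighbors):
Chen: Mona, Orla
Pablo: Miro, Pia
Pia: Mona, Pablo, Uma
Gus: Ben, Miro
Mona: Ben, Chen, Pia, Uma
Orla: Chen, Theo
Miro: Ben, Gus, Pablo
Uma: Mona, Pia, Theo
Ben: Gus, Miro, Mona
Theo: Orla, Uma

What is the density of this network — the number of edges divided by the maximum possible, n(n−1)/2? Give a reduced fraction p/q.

13/45

There are 13 edges and 10 nodes, so the maximum possible is C(10,2) = 45.
Density = 13/45.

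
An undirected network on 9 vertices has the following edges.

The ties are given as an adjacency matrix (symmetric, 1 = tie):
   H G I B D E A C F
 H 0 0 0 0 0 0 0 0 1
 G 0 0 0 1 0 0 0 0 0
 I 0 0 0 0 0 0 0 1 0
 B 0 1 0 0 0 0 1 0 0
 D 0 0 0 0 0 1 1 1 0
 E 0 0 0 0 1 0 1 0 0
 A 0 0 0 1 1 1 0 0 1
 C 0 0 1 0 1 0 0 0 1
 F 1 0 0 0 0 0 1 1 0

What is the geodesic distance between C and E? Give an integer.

One shortest route is C – D – E, which uses 2 edges, and C and E are not directly tied, so nothing shorter exists. So d(C,E) = 2.

2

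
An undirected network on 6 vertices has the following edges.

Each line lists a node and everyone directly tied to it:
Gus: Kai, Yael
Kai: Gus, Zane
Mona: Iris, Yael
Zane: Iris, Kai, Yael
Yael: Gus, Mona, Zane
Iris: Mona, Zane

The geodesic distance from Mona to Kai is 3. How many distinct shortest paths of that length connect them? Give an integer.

3

The shortest distance is 3. The length-3 paths are: Mona–Yael–Gus–Kai; Mona–Iris–Zane–Kai; Mona–Yael–Zane–Kai.
That gives 3 distinct shortest paths.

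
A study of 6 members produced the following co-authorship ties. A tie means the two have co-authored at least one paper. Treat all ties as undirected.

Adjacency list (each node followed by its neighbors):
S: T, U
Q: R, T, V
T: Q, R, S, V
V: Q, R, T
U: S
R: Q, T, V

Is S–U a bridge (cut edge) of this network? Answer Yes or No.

Yes

Without the S–U edge there is no alternate route between S and U, so the network disconnects. It is a bridge.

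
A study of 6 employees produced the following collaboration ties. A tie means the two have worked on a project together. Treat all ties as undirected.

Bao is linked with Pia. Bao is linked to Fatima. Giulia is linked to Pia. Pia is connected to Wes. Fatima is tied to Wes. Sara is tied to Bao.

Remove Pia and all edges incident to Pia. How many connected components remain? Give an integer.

2

Without Pia, the remaining ties split the others into: {Bao, Fatima, Sara, Wes}; {Giulia}.
That's 2 separate components.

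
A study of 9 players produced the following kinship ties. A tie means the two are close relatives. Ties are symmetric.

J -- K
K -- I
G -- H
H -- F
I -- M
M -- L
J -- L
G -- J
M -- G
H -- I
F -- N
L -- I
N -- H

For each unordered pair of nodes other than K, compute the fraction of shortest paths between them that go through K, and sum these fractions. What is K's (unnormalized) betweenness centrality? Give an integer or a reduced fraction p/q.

1/2

Pairs whose geodesics pass through K — J–I: 1/2.
All other pairs contribute 0.
Summing the contributions gives betweenness(K) = 1/2.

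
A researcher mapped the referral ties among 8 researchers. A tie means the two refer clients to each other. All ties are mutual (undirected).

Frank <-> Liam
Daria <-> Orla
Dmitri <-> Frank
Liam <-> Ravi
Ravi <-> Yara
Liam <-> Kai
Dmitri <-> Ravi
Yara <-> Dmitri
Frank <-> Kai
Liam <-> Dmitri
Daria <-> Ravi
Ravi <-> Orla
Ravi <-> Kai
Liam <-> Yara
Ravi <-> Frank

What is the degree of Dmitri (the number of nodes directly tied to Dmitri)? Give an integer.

4

Dmitri is directly tied to Frank, Liam, Ravi, and Yara. That is 4 neighbors, so the degree of Dmitri is 4.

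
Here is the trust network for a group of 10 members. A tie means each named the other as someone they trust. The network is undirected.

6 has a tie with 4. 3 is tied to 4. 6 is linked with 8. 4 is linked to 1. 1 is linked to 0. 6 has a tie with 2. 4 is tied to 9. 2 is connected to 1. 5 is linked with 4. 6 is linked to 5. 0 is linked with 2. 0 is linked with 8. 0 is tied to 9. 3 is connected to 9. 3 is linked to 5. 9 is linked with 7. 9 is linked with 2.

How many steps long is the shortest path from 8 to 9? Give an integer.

2

One shortest route is 8 – 0 – 9, which uses 2 edges, and 8 and 9 are not directly tied, so nothing shorter exists. So d(8,9) = 2.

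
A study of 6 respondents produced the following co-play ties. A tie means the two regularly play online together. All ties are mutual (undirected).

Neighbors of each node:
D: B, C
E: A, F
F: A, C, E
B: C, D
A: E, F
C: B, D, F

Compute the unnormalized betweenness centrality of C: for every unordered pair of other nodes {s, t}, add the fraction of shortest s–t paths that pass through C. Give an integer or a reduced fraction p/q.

6

Pairs whose geodesics pass through C — E–D: 1; E–B: 1; F–D: 1; F–B: 1; A–D: 1; A–B: 1.
All other pairs contribute 0.
Summing the contributions gives betweenness(C) = 6.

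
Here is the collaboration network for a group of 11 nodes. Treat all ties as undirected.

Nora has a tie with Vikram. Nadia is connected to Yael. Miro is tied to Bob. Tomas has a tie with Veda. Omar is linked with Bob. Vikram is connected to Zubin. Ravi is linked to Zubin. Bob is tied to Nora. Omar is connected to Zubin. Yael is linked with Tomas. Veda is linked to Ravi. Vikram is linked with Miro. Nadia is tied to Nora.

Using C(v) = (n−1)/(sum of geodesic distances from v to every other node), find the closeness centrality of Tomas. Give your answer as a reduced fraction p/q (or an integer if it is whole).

10/29

Distances from Tomas: Bob:4, Miro:5, Nadia:2, Nora:3, Omar:4, Ravi:2, Veda:1, Vikram:4, Yael:1, Zubin:3. Sum = 29.
n = 11, so closeness = 10/29.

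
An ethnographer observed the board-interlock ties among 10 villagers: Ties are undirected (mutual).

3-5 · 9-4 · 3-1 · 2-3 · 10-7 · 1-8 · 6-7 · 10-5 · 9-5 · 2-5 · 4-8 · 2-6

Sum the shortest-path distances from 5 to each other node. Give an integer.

15

Distances from 5: 1:2, 2:1, 3:1, 4:2, 6:2, 7:2, 8:3, 9:1, 10:1.
Sum = 2 + 1 + 1 + 2 + 2 + 2 + 3 + 1 + 1 = 15.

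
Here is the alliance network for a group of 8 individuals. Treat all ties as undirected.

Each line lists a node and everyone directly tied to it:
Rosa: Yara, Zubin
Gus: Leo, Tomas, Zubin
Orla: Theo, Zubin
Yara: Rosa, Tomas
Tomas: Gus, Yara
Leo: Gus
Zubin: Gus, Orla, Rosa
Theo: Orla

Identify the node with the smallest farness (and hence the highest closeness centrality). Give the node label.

Zubin

Farness (sum of distances to all others) for each node — Gus:12, Leo:18, Orla:15, Rosa:14, Theo:21, Tomas:15, Yara:16, Zubin:11.
The smallest farness is 11, for Zubin, so Zubin has the highest closeness.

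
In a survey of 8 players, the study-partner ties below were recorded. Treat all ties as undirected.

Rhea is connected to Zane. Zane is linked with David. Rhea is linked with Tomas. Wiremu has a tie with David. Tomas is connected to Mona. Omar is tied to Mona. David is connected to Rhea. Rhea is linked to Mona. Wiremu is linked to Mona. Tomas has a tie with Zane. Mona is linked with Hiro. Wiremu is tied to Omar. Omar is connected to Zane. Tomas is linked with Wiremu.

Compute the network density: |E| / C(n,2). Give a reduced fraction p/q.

1/2

There are 14 edges and 8 nodes, so the maximum possible is C(8,2) = 28.
Density = 14/28 = 1/2.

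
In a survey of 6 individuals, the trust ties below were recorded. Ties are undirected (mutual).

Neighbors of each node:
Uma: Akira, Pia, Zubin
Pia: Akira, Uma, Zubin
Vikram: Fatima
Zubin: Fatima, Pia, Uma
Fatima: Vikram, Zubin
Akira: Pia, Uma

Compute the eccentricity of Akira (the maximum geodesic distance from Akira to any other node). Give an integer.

4

Distances from Akira: Fatima:3, Pia:1, Uma:1, Vikram:4, Zubin:2.
The largest is 4 (to Vikram), so the eccentricity of Akira is 4.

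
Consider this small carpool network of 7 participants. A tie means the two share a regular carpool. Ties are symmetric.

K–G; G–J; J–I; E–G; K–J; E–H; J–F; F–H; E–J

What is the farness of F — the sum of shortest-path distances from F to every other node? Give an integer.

Distances from F: E:2, G:2, H:1, I:2, J:1, K:2.
Sum = 2 + 2 + 1 + 2 + 1 + 2 = 10.

10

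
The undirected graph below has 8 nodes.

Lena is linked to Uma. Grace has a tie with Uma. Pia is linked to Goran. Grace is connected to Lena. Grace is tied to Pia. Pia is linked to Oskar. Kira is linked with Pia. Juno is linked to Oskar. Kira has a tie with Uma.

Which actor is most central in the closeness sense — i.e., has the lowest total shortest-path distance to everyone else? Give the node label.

Pia

Farness (sum of distances to all others) for each node — Goran:16, Grace:12, Juno:20, Kira:13, Lena:16, Oskar:14, Pia:10, Uma:15.
The smallest farness is 10, for Pia, so Pia has the highest closeness.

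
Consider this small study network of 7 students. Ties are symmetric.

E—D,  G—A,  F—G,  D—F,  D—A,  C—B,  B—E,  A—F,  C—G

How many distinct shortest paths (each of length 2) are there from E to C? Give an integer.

The shortest distance is 2, and the only length-2 path is E–B–C. So there is exactly 1 shortest path.

1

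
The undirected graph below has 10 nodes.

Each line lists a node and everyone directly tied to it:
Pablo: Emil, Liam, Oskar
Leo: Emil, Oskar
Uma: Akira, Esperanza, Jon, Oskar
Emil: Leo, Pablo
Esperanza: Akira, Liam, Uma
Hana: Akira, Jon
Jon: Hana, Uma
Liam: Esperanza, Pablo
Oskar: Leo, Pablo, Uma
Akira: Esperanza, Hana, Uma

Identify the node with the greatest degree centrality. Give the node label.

Degrees — Akira:3, Emil:2, Esperanza:3, Hana:2, Jon:2, Leo:2, Liam:2, Oskar:3, Pablo:3, Uma:4.
The maximum is 4, attained only by Uma.

Uma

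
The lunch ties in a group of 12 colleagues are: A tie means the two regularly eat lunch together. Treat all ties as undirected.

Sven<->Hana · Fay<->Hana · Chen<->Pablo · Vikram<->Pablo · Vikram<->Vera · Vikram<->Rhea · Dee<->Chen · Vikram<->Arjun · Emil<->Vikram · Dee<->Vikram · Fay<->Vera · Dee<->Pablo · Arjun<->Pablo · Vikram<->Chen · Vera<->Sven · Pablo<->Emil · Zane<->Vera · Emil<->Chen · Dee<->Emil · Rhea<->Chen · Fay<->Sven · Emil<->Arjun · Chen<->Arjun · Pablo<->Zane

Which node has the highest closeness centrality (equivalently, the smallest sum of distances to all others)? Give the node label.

Farness (sum of distances to all others) for each node — Arjun:22, Chen:20, Dee:22, Emil:21, Fay:25, Hana:34, Pablo:20, Rhea:25, Sven:25, Vera:18, Vikram:16, Zane:22.
The smallest farness is 16, for Vikram, so Vikram has the highest closeness.

Vikram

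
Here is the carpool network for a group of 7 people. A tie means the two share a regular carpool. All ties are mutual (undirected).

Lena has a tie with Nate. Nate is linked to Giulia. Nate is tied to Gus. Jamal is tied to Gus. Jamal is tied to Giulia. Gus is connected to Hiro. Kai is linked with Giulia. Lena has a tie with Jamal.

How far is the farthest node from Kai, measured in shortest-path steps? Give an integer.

Distances from Kai: Giulia:1, Gus:3, Hiro:4, Jamal:2, Lena:3, Nate:2.
The largest is 4 (to Hiro), so the eccentricity of Kai is 4.

4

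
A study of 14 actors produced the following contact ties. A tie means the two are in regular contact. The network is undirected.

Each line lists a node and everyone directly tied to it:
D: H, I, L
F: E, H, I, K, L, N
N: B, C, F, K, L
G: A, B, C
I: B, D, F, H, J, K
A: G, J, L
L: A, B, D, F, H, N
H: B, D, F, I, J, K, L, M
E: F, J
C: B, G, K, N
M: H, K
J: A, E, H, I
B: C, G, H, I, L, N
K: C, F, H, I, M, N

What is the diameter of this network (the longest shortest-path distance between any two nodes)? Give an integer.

3

Eccentricity of each node (its greatest distance to any other): A:3, B:3, C:3, D:3, E:3, F:3, G:3, H:2, I:2, J:3, K:3, L:2, M:3, N:3.
The maximum eccentricity is 3, realized for instance by the pair M–A via M – H – L – A. So the diameter is 3.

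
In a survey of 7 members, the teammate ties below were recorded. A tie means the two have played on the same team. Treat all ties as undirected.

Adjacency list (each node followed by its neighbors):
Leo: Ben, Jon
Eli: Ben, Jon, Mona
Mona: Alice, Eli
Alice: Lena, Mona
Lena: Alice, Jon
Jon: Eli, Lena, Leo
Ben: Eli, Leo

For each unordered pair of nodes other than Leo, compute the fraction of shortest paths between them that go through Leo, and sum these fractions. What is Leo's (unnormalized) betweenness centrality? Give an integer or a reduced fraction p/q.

1

Pairs whose geodesics pass through Leo — Lena–Ben: 1/2; Ben–Jon: 1/2.
All other pairs contribute 0.
Summing the contributions gives betweenness(Leo) = 1.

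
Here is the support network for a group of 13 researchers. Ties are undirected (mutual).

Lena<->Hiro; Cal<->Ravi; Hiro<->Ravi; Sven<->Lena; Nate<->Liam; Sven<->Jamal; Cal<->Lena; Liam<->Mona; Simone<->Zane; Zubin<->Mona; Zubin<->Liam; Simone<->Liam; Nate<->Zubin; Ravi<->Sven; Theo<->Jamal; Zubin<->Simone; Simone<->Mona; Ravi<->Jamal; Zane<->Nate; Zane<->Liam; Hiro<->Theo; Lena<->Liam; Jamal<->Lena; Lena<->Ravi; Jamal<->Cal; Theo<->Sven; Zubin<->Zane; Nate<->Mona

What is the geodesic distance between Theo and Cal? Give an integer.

One shortest route is Theo – Jamal – Cal, which uses 2 edges, and Theo and Cal are not directly tied, so nothing shorter exists. So d(Theo,Cal) = 2.

2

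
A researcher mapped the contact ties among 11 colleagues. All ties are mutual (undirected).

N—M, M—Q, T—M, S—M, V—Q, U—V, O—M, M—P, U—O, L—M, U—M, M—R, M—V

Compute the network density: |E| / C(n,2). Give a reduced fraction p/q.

There are 13 edges and 11 nodes, so the maximum possible is C(11,2) = 55.
Density = 13/55.

13/55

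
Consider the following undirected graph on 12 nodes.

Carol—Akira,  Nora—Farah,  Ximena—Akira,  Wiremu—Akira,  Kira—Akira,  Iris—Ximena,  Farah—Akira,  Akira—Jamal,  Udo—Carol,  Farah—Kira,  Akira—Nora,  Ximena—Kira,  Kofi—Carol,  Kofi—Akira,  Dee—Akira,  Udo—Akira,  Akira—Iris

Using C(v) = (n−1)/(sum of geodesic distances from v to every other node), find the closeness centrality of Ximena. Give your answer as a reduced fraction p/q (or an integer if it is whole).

Distances from Ximena: Akira:1, Carol:2, Dee:2, Farah:2, Iris:1, Jamal:2, Kira:1, Kofi:2, Nora:2, Udo:2, Wiremu:2. Sum = 19.
n = 12, so closeness = 11/19.

11/19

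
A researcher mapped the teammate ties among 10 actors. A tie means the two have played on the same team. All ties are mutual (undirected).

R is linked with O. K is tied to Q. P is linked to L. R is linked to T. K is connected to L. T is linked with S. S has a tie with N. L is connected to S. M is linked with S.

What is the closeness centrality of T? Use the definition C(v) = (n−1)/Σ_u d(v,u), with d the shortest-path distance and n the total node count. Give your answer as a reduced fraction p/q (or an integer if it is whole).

9/20

Distances from T: K:3, L:2, M:2, N:2, O:2, P:3, Q:4, R:1, S:1. Sum = 20.
n = 10, so closeness = 9/20.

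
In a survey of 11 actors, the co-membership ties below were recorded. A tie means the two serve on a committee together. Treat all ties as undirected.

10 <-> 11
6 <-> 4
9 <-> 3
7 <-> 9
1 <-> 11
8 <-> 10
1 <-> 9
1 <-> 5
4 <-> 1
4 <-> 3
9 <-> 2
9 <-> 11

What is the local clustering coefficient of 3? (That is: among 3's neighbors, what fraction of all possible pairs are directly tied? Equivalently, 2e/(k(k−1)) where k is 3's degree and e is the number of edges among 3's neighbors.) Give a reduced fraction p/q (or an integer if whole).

0

3's neighbors: 4 and 9 (k = 2).
Possible neighbor pairs: C(2,2) = 1. Edges among them: none → e = 0.
Clustering(3) = 0/1.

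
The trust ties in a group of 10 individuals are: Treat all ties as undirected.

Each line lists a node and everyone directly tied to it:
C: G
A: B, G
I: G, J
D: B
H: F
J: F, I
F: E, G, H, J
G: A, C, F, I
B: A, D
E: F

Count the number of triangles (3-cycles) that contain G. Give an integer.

0

G's neighbors are A, C, F, and I, but none of them are tied to each other, so no triangle contains G.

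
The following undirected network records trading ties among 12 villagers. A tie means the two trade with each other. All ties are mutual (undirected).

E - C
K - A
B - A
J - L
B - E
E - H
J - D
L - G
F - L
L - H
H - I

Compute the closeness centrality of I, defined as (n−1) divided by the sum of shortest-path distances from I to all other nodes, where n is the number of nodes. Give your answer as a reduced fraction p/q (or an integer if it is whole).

1/3

Distances from I: A:4, B:3, C:3, D:4, E:2, F:3, G:3, H:1, J:3, K:5, L:2. Sum = 33.
n = 12, so closeness = 11/33 = 1/3.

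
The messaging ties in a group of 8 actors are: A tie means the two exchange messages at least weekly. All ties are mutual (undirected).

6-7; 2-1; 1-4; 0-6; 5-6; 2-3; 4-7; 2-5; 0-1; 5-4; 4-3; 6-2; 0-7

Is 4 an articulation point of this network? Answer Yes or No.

Even without 4, every remaining node can still reach every other (the residual graph is connected), so 4 is not a cut vertex.

No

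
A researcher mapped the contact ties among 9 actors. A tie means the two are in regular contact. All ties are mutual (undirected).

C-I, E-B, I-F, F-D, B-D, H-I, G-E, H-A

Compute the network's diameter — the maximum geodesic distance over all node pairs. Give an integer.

Eccentricity of each node (its greatest distance to any other): A:7, B:5, C:6, D:4, E:6, F:4, G:7, H:6, I:5.
The maximum eccentricity is 7, realized for instance by the pair G–A via G – E – B – D – F – I – H – A. So the diameter is 7.

7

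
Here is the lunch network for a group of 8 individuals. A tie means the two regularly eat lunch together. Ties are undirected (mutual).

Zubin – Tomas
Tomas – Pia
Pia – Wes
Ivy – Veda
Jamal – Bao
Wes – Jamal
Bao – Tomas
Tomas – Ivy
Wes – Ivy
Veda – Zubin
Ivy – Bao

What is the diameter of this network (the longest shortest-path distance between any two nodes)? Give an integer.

3

Eccentricity of each node (its greatest distance to any other): Bao:2, Ivy:2, Jamal:3, Pia:3, Tomas:2, Veda:3, Wes:3, Zubin:3.
The maximum eccentricity is 3, realized for instance by the pair Jamal–Zubin via Jamal – Bao – Tomas – Zubin. So the diameter is 3.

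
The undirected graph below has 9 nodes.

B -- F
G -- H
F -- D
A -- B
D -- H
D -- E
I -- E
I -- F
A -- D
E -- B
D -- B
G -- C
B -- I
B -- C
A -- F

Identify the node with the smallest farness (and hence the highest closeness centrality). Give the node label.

B

Farness (sum of distances to all others) for each node — A:14, B:10, C:14, D:11, E:14, F:13, G:18, H:15, I:15.
The smallest farness is 10, for B, so B has the highest closeness.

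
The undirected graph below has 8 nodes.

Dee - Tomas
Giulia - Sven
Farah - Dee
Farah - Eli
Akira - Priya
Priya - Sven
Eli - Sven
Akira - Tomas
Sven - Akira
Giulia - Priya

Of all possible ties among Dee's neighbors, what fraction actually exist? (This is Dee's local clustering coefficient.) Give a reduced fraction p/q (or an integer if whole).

Dee's neighbors: Farah and Tomas (k = 2).
Possible neighbor pairs: C(2,2) = 1. Edges among them: none → e = 0.
Clustering(Dee) = 0/1.

0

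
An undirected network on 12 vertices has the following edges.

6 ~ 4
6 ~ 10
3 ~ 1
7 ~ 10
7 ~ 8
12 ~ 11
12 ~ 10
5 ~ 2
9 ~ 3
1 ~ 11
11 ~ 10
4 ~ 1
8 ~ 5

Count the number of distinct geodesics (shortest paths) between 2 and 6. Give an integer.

The shortest distance is 5, and the only length-5 path is 2–5–8–7–10–6. So there is exactly 1 shortest path.

1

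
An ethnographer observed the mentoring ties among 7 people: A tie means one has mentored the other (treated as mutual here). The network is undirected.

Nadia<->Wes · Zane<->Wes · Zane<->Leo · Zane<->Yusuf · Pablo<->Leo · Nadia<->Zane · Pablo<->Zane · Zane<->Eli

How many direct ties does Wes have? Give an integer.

Wes is directly tied to Nadia and Zane. That is 2 neighbors, so the degree of Wes is 2.

2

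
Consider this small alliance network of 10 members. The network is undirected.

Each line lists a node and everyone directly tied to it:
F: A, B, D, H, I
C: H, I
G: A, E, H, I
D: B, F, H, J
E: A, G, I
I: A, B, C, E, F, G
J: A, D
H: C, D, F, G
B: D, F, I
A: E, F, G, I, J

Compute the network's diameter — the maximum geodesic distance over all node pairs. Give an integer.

Eccentricity of each node (its greatest distance to any other): A:2, B:2, C:3, D:3, E:3, F:2, G:2, H:2, I:2, J:3.
The maximum eccentricity is 3, realized for instance by the pair E–D via E – I – B – D. So the diameter is 3.

3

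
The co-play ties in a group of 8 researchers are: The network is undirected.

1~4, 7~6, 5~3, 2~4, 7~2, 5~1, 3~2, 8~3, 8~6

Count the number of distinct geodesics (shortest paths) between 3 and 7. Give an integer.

The shortest distance is 2, and the only length-2 path is 3–2–7. So there is exactly 1 shortest path.

1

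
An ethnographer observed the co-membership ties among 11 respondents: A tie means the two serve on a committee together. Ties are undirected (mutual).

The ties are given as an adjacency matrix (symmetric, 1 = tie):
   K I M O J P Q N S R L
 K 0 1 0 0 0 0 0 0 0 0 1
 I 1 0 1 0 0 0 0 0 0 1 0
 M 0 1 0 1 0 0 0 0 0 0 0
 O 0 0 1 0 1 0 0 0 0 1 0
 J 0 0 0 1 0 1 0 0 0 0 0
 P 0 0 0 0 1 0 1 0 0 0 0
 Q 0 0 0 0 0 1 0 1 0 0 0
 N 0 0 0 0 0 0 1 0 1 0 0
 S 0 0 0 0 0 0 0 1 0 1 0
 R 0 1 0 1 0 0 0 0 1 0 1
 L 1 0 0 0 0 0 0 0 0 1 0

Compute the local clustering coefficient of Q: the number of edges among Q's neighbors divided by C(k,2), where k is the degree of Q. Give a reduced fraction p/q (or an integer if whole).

0

Q's neighbors: N and P (k = 2).
Possible neighbor pairs: C(2,2) = 1. Edges among them: none → e = 0.
Clustering(Q) = 0/1.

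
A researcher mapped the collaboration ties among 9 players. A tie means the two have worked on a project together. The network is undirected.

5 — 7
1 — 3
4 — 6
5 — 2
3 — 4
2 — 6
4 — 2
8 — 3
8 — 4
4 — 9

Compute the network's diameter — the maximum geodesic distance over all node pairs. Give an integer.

5

Eccentricity of each node (its greatest distance to any other): 1:5, 2:3, 3:4, 4:3, 5:4, 6:3, 7:5, 8:4, 9:4.
The maximum eccentricity is 5, realized for instance by the pair 1–7 via 1 – 3 – 4 – 2 – 5 – 7. So the diameter is 5.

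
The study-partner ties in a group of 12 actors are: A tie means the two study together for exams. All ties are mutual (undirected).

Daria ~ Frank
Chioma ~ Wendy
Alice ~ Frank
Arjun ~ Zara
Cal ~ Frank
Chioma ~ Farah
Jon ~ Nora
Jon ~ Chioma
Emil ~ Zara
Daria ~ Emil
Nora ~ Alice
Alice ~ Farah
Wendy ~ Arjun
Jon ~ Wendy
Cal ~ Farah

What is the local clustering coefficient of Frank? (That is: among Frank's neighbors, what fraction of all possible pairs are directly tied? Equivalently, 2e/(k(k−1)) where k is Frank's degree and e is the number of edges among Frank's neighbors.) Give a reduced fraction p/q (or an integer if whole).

0

Frank's neighbors: Alice, Cal, and Daria (k = 3).
Possible neighbor pairs: C(3,2) = 3. Edges among them: none → e = 0.
Clustering(Frank) = 0/3 = 0.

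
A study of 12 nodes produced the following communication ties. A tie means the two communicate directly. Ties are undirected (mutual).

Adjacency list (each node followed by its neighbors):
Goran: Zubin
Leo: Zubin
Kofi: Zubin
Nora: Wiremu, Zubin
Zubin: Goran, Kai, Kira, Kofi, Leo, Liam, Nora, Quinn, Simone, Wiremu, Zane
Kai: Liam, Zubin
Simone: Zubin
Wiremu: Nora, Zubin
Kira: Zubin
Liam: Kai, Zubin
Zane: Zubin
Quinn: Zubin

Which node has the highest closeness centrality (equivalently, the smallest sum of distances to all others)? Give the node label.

Farness (sum of distances to all others) for each node — Goran:21, Kai:20, Kira:21, Kofi:21, Leo:21, Liam:20, Nora:20, Quinn:21, Simone:21, Wiremu:20, Zane:21, Zubin:11.
The smallest farness is 11, for Zubin, so Zubin has the highest closeness.

Zubin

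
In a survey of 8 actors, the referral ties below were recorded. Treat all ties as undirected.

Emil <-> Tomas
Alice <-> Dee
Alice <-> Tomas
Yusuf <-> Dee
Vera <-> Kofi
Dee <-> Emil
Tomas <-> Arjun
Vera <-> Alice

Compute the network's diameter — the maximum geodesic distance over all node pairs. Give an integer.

4

Eccentricity of each node (its greatest distance to any other): Alice:2, Arjun:4, Dee:3, Emil:4, Kofi:4, Tomas:3, Vera:3, Yusuf:4.
The maximum eccentricity is 4, realized for instance by the pair Kofi–Emil via Kofi – Vera – Alice – Tomas – Emil. So the diameter is 4.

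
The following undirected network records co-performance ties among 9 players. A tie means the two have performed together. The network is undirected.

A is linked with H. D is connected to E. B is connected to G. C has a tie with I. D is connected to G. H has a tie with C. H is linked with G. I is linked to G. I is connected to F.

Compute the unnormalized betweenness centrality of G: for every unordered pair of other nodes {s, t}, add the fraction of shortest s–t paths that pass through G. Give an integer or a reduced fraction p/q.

19

Pairs whose geodesics pass through G — H–E: 1; H–F: 1/2; H–I: 1/2; H–D: 1; H–B: 1; A–E: 1; A–F: 1/2; A–I: 1/2; A–D: 1; A–B: 1; E–C: 2/2; E–F: 1; E–I: 1; E–B: 1 … (+7 more pairs).
All other pairs contribute 0.
Summing the contributions gives betweenness(G) = 19.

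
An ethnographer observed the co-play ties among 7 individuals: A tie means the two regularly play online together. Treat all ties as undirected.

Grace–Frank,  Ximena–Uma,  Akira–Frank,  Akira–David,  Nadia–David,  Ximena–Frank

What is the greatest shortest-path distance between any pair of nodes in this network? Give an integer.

Eccentricity of each node (its greatest distance to any other): Akira:3, David:4, Frank:3, Grace:4, Nadia:5, Uma:5, Ximena:4.
The maximum eccentricity is 5, realized for instance by the pair Nadia–Uma via Nadia – David – Akira – Frank – Ximena – Uma. So the diameter is 5.

5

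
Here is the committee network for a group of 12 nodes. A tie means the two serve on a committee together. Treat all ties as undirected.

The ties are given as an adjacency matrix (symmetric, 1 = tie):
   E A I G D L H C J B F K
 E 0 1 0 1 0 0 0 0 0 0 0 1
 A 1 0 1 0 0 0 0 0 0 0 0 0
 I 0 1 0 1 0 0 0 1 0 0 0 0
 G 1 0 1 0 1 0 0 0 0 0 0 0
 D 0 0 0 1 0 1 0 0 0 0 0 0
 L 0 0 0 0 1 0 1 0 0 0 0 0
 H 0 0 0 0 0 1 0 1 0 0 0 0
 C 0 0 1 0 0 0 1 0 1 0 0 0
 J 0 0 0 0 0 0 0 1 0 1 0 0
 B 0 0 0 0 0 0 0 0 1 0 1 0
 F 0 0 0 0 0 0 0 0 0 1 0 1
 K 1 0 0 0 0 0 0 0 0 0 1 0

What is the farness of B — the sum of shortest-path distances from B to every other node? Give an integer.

Distances from B: A:4, C:2, D:5, E:3, F:1, G:4, H:3, I:3, J:1, K:2, L:4.
Sum = 4 + 2 + 5 + 3 + 1 + 4 + 3 + 3 + 1 + 2 + 4 = 32.

32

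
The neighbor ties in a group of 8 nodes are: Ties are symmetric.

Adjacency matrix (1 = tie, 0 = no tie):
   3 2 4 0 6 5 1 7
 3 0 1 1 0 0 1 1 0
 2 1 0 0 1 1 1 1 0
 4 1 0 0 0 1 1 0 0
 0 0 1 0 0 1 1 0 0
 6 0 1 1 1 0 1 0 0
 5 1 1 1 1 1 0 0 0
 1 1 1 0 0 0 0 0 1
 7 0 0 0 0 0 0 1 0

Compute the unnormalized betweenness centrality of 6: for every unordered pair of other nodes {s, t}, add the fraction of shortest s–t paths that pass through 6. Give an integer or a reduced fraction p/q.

Pairs whose geodesics pass through 6 — 2–4: 1/3; 4–0: 1/2.
All other pairs contribute 0.
Summing the contributions gives betweenness(6) = 5/6.

5/6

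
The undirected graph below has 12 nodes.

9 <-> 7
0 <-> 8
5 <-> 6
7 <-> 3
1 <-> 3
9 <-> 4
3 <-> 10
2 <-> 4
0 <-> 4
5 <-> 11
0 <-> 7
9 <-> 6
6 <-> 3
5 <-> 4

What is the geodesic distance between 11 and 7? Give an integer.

4

One shortest route is 11 – 5 – 6 – 3 – 7, which uses 4 edges, and at distance 3 from 11 we only reach {0, 2, 3, 9}, which does not include 7. So d(11,7) = 4.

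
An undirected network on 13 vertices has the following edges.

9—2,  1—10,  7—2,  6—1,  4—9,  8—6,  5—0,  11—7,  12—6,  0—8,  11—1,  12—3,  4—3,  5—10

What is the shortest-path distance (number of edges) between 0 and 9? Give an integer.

One shortest route is 0 – 8 – 6 – 12 – 3 – 4 – 9, which uses 6 edges, and at distance 5 from 0 we only reach {4, 7}, which does not include 9. So d(0,9) = 6.

6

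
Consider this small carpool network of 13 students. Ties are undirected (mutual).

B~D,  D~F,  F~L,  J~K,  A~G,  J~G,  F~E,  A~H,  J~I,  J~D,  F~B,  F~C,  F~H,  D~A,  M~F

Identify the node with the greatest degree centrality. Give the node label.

Degrees — A:3, B:2, C:1, D:4, E:1, F:7, G:2, H:2, I:1, J:4, K:1, L:1, M:1.
The maximum is 7, attained only by F.

F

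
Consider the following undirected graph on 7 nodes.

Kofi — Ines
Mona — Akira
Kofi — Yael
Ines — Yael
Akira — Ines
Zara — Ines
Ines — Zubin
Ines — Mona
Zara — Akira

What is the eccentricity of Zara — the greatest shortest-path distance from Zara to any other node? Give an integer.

2

Distances from Zara: Akira:1, Ines:1, Kofi:2, Mona:2, Yael:2, Zubin:2.
The largest is 2 (to Yael, Zubin, Mona, and Kofi), so the eccentricity of Zara is 2.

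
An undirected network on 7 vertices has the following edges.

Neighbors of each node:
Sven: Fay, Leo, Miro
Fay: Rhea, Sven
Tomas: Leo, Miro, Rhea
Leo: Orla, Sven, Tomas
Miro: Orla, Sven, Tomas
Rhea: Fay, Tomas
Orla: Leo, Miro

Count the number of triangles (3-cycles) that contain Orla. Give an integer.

0

Orla's neighbors are Leo and Miro, but none of them are tied to each other, so no triangle contains Orla.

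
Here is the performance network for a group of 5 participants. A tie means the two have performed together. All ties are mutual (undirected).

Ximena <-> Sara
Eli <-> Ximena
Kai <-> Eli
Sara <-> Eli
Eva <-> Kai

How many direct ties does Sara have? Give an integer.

2

Sara is directly tied to Eli and Ximena. That is 2 neighbors, so the degree of Sara is 2.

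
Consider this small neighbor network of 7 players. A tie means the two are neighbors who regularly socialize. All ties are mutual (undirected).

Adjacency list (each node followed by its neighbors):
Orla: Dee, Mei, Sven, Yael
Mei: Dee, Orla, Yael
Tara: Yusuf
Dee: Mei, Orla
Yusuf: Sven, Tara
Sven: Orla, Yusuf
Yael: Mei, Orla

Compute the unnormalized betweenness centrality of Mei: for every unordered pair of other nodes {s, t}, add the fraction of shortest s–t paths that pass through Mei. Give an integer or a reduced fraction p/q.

1/2

Pairs whose geodesics pass through Mei — Yael–Dee: 1/2.
All other pairs contribute 0.
Summing the contributions gives betweenness(Mei) = 1/2.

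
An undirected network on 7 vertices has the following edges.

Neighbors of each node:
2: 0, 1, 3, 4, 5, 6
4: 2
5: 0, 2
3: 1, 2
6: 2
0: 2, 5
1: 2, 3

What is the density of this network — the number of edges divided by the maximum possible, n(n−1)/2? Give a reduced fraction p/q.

8/21

There are 8 edges and 7 nodes, so the maximum possible is C(7,2) = 21.
Density = 8/21.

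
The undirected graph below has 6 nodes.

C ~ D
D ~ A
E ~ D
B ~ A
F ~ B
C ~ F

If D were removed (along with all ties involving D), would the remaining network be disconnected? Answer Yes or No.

Yes

Removing D leaves {A, B, C, and F} with no path to {E}, so the network splits into 2 components. D is a cut vertex.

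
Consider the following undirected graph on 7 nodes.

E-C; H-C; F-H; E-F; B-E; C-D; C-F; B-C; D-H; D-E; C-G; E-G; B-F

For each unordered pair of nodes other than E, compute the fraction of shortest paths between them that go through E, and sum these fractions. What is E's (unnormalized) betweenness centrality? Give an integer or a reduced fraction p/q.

7/3

Pairs whose geodesics pass through E — F–G: 1/2; F–D: 1/3; G–B: 1/2; G–D: 1/2; B–D: 1/2.
All other pairs contribute 0.
Summing the contributions gives betweenness(E) = 7/3.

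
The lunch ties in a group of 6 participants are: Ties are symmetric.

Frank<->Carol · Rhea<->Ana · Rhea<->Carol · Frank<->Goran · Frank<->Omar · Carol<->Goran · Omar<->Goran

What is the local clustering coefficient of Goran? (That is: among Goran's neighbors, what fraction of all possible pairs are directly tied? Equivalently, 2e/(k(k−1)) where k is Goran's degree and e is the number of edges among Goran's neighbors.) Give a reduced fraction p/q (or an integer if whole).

2/3

Goran's neighbors: Carol, Frank, and Omar (k = 3).
Possible neighbor pairs: C(3,2) = 3. Edges among them: Carol–Frank, Frank–Omar → e = 2.
Clustering(Goran) = 2/3.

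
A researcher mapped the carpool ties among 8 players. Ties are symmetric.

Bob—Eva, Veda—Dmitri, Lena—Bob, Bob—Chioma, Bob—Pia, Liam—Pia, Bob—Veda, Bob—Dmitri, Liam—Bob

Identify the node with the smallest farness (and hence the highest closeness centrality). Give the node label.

Bob

Farness (sum of distances to all others) for each node — Bob:7, Chioma:13, Dmitri:12, Eva:13, Lena:13, Liam:12, Pia:12, Veda:12.
The smallest farness is 7, for Bob, so Bob has the highest closeness.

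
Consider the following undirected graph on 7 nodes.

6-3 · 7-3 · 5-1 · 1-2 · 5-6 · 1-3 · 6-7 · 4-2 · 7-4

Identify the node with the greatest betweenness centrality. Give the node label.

Unnormalized betweenness of each node: 1:11/3, 2:3/2, 3:11/6, 4:4/3, 5:5/6, 6:2, 7:17/6.
1 has the largest value, 11/3, making it the main broker — the node through which the most shortest paths run.

1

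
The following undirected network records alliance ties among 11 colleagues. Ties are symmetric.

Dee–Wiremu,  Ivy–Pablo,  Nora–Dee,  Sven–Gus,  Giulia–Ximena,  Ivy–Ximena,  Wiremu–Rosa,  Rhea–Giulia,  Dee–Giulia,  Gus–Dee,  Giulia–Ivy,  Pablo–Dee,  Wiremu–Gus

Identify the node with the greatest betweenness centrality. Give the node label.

Unnormalized betweenness of each node: Dee:30, Giulia:18, Gus:9, Ivy:2, Nora:0, Pablo:3, Rhea:0, Rosa:0, Sven:0, Wiremu:9, Ximena:0.
Dee has the largest value, 30, making it the main broker — the node through which the most shortest paths run.

Dee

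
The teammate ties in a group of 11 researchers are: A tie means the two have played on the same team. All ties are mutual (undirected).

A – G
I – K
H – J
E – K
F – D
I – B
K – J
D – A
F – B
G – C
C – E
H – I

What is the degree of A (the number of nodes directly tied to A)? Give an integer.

2

A is directly tied to D and G. That is 2 neighbors, so the degree of A is 2.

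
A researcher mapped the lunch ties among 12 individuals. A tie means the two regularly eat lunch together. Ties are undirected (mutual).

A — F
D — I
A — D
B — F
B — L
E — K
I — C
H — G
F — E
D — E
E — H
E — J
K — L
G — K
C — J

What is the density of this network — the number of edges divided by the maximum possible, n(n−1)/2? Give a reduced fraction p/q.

5/22

There are 15 edges and 12 nodes, so the maximum possible is C(12,2) = 66.
Density = 15/66 = 5/22.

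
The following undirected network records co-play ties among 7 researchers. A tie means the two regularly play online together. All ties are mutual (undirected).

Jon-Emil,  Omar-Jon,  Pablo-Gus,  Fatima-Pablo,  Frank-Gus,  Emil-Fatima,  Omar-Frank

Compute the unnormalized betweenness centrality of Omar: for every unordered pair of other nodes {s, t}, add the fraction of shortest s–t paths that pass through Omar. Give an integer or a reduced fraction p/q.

3

Pairs whose geodesics pass through Omar — Emil–Frank: 1; Jon–Frank: 1; Jon–Gus: 1.
All other pairs contribute 0.
Summing the contributions gives betweenness(Omar) = 3.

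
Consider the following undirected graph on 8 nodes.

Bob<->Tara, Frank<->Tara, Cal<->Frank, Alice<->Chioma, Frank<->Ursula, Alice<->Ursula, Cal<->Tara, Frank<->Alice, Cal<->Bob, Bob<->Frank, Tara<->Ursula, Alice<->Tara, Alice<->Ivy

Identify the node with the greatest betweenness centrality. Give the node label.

Alice

Unnormalized betweenness of each node: Alice:11, Bob:0, Cal:0, Chioma:0, Frank:4, Ivy:0, Tara:4, Ursula:0.
Alice has the largest value, 11, making it the main broker — the node through which the most shortest paths run.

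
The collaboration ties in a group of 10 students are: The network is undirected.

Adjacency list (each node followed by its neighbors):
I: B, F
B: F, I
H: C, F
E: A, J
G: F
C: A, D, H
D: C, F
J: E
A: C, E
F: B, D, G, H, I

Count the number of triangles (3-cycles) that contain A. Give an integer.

A's neighbors are C and E, but none of them are tied to each other, so no triangle contains A.

0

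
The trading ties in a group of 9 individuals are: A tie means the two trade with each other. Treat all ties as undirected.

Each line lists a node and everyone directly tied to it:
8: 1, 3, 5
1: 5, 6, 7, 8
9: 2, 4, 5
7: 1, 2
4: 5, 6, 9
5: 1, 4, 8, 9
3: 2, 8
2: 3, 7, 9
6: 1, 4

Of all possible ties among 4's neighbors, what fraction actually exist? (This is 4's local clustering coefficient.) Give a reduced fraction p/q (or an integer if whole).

1/3

4's neighbors: 5, 6, and 9 (k = 3).
Possible neighbor pairs: C(3,2) = 3. Edges among them: 5–9 → e = 1.
Clustering(4) = 1/3.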